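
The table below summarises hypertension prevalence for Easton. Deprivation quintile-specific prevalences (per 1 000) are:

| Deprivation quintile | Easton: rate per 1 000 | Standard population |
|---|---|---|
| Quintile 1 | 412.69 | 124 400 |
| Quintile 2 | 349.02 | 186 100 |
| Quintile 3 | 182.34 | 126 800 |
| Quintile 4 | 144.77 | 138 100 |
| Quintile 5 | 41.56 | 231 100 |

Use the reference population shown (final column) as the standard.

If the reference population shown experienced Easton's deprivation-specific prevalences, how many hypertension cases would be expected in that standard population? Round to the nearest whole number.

169009

Expected hypertension cases = Σ (standard pop × deprivation-specific rate ÷ 1 000)
= 124 400×412.69/1 000 + 186 100×349.02/1 000 + 126 800×182.34/1 000 + 138 100×144.77/1 000 + 231 100×41.56/1 000
= 51338.64 + 64952.62 + 23120.71 + 19992.74 + 9604.52 = 169009.22.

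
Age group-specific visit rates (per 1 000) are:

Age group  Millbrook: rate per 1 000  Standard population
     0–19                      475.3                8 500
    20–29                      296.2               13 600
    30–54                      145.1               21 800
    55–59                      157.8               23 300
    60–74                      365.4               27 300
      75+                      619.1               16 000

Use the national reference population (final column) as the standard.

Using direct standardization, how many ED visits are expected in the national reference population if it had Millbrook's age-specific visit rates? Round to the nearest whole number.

34789

Expected ED visits = Σ (standard pop × age-specific rate ÷ 1 000)
= 8 500×475.3/1 000 + 13 600×296.2/1 000 + 21 800×145.1/1 000 + 23 300×157.8/1 000 + 27 300×365.4/1 000 + 16 000×619.1/1 000
= 4040.05 + 4028.32 + 3163.18 + 3676.74 + 9975.42 + 9905.60 = 34789.31.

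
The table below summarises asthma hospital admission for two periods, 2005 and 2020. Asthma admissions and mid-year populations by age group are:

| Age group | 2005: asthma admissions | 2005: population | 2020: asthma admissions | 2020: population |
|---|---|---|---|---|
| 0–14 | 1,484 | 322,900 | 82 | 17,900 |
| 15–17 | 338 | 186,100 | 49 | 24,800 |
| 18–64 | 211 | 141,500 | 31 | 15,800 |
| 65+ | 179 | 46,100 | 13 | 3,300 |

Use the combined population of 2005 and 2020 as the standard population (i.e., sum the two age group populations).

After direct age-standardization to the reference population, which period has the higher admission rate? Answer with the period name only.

Age-specific rates per 10,000 for 2005: 45.96, 18.16, 14.91, 38.83.
For 2020: 45.81, 19.76, 19.62, 39.39.
Combined standard total = 758,400; weights = 0.4494, 0.2781, 0.2074, 0.0651.
2005: 0.4494×45.96 + 0.2781×18.16 + 0.2074×14.91 + 0.0651×38.83 = 31.3249 per 10,000.
2020: 0.4494×45.81 + 0.2781×19.76 + 0.2074×19.62 + 0.0651×39.39 = 32.7154 per 10,000.
The crude rates (31.75 vs 28.32) would put 2005 higher, but that reflects its age composition; once standardized to a common age structure, 2020 has the higher underlying rate.

2020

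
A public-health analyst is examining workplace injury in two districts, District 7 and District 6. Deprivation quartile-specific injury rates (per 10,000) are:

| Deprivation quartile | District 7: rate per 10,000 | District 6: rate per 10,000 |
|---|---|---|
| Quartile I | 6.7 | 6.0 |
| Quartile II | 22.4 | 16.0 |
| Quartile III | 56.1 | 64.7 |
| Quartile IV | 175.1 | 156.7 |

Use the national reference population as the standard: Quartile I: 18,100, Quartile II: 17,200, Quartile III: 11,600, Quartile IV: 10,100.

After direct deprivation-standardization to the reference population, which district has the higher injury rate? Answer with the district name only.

Standard total = 57,000; weights = 0.3175, 0.3018, 0.2035, 0.1772.
District 7: 0.3175×6.7 + 0.3018×22.4 + 0.2035×56.1 + 0.1772×175.1 = 51.3302 per 10,000.
District 6: 0.3175×6.0 + 0.3018×16.0 + 0.2035×64.7 + 0.1772×156.7 = 47.6665 per 10,000.

District 7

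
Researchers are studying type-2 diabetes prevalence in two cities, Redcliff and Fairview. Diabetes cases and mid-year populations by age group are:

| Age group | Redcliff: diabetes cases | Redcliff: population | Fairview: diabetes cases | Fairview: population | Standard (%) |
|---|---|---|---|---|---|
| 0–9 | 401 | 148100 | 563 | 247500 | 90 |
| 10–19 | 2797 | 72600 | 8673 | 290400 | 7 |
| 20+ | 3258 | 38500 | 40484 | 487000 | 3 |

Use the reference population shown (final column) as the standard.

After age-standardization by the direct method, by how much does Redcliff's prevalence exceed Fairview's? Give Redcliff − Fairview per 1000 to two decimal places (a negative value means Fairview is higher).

Age-specific rates per 1000 for Redcliff: 2.708, 38.526, 84.623.
For Fairview: 2.275, 29.866, 83.129.
Standard weights: 0.90, 0.07, 0.03.
Redcliff: 0.9000×2.708 + 0.0700×38.526 + 0.0300×84.623 = 7.6724 per 1000.
Fairview: 0.9000×2.275 + 0.0700×29.866 + 0.0300×83.129 = 6.6318 per 1000.
Difference = 7.6724 − 6.6318 = 1.0406.

1.04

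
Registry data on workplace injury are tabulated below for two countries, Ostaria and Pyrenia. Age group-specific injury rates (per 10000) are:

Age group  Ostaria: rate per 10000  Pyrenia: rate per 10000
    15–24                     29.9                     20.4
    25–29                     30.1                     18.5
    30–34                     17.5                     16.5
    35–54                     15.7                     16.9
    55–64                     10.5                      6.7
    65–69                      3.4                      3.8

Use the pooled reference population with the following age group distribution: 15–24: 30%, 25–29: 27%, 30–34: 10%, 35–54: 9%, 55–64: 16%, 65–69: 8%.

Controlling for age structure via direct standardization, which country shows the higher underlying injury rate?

Standard weights: 0.30, 0.27, 0.10, 0.09, 0.16, 0.08.
Ostaria: 0.3000×29.9 + 0.2700×30.1 + 0.1000×17.5 + 0.0900×15.7 + 0.1600×10.5 + 0.0800×3.4 = 22.2120 per 10000.
Pyrenia: 0.3000×20.4 + 0.2700×18.5 + 0.1000×16.5 + 0.0900×16.9 + 0.1600×6.7 + 0.0800×3.8 = 15.6620 per 10000.

Ostaria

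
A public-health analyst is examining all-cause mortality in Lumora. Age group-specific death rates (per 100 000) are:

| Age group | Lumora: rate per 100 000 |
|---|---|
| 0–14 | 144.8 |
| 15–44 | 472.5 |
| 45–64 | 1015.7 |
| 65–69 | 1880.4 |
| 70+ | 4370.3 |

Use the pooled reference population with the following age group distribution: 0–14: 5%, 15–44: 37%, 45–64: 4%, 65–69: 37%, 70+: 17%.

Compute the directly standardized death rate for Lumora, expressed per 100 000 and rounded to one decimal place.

1661.4

Standard weights: 0.05, 0.37, 0.04, 0.37, 0.17.
Standardized rate: 0.0500×144.8 + 0.3700×472.5 + 0.0400×1015.7 + 0.3700×1880.4 + 0.1700×4370.3 = 1661.3920 per 100 000.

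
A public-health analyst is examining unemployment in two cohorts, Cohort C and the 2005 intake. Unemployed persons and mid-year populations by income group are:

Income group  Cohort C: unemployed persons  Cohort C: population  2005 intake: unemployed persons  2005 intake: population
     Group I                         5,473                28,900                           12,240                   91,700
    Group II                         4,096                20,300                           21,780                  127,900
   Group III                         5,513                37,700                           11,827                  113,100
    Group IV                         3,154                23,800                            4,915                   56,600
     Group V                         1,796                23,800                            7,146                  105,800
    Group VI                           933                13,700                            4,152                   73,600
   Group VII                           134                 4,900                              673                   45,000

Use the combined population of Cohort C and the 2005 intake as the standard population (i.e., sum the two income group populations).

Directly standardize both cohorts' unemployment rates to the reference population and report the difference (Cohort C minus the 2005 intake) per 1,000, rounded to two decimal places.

31.34

Income-specific rates per 1,000 for Cohort C: 189.377, 201.773, 146.233, 132.521, 75.462, 68.102, 27.347.
For the 2005 intake: 133.479, 170.289, 104.571, 86.837, 67.543, 56.413, 14.956.
Combined standard total = 766,800; weights = 0.1573, 0.1933, 0.1967, 0.1049, 0.1690, 0.1138, 0.0651.
Cohort C: 0.1573×189.377 + 0.1933×201.773 + 0.1967×146.233 + 0.1049×132.521 + 0.1690×75.462 + 0.1138×68.102 + 0.0651×27.347 = 133.7223 per 1,000.
The 2005 intake: 0.1573×133.479 + 0.1933×170.289 + 0.1967×104.571 + 0.1049×86.837 + 0.1690×67.543 + 0.1138×56.413 + 0.0651×14.956 = 102.3867 per 1,000.
Difference = 133.7223 − 102.3867 = 31.3355.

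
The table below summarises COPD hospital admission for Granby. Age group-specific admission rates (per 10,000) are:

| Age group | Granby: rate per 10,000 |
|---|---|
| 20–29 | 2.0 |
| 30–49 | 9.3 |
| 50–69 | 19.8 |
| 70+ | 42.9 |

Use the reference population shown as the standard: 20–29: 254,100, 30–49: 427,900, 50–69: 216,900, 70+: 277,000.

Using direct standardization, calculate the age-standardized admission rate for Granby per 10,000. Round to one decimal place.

Standard total = 1,175,900; weights = 0.2161, 0.3639, 0.1845, 0.2356.
Standardized rate: 0.2161×2.0 + 0.3639×9.3 + 0.1845×19.8 + 0.2356×42.9 = 17.5743 per 10,000.

17.6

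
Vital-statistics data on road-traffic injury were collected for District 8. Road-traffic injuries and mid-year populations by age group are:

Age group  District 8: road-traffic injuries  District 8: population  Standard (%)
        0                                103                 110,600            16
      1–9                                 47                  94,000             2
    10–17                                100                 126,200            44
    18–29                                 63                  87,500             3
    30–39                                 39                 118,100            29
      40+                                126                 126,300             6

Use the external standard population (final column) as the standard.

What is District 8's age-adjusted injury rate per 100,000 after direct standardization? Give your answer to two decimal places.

68.49

Age-specific rates per 100,000 for District 8: 93.13, 50.00, 79.24, 72.00, 33.02, 99.76.
Standard weights: 0.16, 0.02, 0.44, 0.03, 0.29, 0.06.
Standardized rate: 0.1600×93.13 + 0.0200×50.00 + 0.4400×79.24 + 0.0300×72.00 + 0.2900×33.02 + 0.0600×99.76 = 68.4882 per 100,000.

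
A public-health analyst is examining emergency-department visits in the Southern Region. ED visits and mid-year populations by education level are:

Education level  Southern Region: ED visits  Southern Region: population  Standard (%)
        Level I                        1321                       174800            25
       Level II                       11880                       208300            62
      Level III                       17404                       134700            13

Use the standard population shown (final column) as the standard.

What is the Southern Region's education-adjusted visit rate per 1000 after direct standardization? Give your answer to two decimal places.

54.05

Education-specific rates per 1000 for the Southern Region: 7.557, 57.033, 129.206.
Standard weights: 0.25, 0.62, 0.13.
Standardized rate: 0.2500×7.557 + 0.6200×57.033 + 0.1300×129.206 = 54.0466 per 1000.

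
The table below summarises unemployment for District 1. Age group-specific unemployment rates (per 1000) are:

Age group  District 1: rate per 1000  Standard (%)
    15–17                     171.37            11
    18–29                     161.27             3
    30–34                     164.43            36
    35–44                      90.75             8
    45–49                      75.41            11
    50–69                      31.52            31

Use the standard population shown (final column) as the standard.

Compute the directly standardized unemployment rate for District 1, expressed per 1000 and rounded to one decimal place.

Standard weights: 0.11, 0.03, 0.36, 0.08, 0.11, 0.31.
Standardized rate: 0.1100×171.37 + 0.0300×161.27 + 0.3600×164.43 + 0.0800×90.75 + 0.1100×75.41 + 0.3100×31.52 = 108.2099 per 1000.

108.2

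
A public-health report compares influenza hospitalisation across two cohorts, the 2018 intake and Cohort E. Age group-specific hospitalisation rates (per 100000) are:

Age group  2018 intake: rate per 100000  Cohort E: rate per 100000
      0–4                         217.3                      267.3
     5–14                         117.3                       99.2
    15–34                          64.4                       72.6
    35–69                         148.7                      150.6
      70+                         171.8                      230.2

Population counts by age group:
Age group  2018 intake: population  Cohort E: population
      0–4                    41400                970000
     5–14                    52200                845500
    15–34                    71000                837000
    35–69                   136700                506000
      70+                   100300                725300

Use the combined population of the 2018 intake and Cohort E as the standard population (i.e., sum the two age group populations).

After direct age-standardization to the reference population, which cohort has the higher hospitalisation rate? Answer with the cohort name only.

Cohort E

Combined standard total = 4285400; weights = 0.2360, 0.2095, 0.2119, 0.1500, 0.1927.
The 2018 intake: 0.2360×217.3 + 0.2095×117.3 + 0.2119×64.4 + 0.1500×148.7 + 0.1927×171.8 = 144.9013 per 100000.
Cohort E: 0.2360×267.3 + 0.2095×99.2 + 0.2119×72.6 + 0.1500×150.6 + 0.1927×230.2 = 166.1837 per 100000.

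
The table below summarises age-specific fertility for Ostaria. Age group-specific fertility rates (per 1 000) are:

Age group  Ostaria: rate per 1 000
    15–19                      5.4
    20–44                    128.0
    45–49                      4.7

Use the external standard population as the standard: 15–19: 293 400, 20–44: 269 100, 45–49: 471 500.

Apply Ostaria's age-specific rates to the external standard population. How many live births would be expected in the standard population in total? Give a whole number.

Expected live births = Σ (standard pop × age-specific rate ÷ 1 000)
= 293 400×5.4/1 000 + 269 100×128.0/1 000 + 471 500×4.7/1 000
= 1584.36 + 34444.80 + 2216.05 = 38245.21.

38245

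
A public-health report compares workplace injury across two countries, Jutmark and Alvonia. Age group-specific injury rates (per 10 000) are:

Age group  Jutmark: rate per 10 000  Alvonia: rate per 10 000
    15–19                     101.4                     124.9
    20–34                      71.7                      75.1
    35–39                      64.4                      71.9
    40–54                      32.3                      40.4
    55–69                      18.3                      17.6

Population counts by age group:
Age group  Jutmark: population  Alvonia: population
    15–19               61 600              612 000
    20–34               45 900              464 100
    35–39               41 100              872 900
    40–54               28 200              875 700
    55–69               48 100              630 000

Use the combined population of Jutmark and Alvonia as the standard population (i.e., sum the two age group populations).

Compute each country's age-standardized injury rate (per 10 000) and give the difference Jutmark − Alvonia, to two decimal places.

-8.50

Combined standard total = 3 679 600; weights = 0.1831, 0.1386, 0.2484, 0.2457, 0.1843.
Jutmark: 0.1831×101.4 + 0.1386×71.7 + 0.2484×64.4 + 0.2457×32.3 + 0.1843×18.3 = 55.8041 per 10 000.
Alvonia: 0.1831×124.9 + 0.1386×75.1 + 0.2484×71.9 + 0.2457×40.4 + 0.1843×17.6 = 64.3011 per 10 000.
Difference = 55.8041 − 64.3011 = -8.4970.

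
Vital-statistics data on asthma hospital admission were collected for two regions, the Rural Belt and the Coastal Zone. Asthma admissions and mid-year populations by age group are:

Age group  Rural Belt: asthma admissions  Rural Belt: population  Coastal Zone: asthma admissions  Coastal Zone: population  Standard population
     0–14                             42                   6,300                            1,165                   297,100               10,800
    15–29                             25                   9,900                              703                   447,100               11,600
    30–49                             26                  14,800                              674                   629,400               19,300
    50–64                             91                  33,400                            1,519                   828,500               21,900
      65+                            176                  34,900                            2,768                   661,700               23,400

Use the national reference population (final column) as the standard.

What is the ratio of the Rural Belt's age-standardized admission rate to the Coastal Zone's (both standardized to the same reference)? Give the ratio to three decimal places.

1.427

Age-specific rates per 10,000 for the Rural Belt: 66.67, 25.25, 17.57, 27.25, 50.43.
For the Coastal Zone: 39.21, 15.72, 10.71, 18.33, 41.83.
Standard total = 87,000; weights = 0.1241, 0.1333, 0.2218, 0.2517, 0.2690.
The Rural Belt: 0.1241×66.67 + 0.1333×25.25 + 0.2218×17.57 + 0.2517×27.25 + 0.2690×50.43 = 35.9623 per 10,000.
The Coastal Zone: 0.1241×39.21 + 0.1333×15.72 + 0.2218×10.71 + 0.2517×18.33 + 0.2690×41.83 = 25.2063 per 10,000.
Ratio = 35.9623 ÷ 25.2063 = 1.42672.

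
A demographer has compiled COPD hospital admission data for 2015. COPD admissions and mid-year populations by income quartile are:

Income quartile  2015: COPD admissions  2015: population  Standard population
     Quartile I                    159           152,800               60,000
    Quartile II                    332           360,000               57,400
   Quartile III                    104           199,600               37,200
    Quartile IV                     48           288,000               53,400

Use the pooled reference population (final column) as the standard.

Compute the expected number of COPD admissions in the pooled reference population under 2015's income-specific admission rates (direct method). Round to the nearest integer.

144

Income-specific rates per 10,000 for 2015: 10.41, 9.22, 5.21, 1.67.
Expected COPD admissions = Σ (standard pop × income-specific rate ÷ 10,000)
= 60,000×10.41/10,000 + 57,400×9.22/10,000 + 37,200×5.21/10,000 + 53,400×1.67/10,000
= 62.43 + 52.94 + 19.38 + 8.90 = 143.65.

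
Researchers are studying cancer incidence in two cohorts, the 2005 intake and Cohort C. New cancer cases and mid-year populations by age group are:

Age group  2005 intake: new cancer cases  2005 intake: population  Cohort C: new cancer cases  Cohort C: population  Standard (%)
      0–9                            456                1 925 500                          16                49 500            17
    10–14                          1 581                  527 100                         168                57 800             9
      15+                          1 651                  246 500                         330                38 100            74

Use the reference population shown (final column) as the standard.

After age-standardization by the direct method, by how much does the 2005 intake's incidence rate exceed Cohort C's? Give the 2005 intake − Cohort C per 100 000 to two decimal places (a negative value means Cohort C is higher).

-145.94

Age-specific rates per 100 000 for the 2005 intake: 23.68, 299.94, 669.78.
For Cohort C: 32.32, 290.66, 866.14.
Standard weights: 0.17, 0.09, 0.74.
The 2005 intake: 0.1700×23.68 + 0.0900×299.94 + 0.7400×669.78 = 526.6557 per 100 000.
Cohort C: 0.1700×32.32 + 0.0900×290.66 + 0.7400×866.14 = 672.5990 per 100 000.
Difference = 526.6557 − 672.5990 = -145.9433.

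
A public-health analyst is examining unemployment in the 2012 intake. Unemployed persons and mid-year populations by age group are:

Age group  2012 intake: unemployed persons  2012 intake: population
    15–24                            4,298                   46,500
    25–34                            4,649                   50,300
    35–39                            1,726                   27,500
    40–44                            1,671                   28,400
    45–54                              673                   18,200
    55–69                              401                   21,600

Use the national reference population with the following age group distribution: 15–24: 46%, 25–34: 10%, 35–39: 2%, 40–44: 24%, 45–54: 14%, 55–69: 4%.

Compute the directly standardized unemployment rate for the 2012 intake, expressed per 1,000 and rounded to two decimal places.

Age-specific rates per 1,000 for the 2012 intake: 92.430, 92.425, 62.764, 58.838, 36.978, 18.565.
Standard weights: 0.46, 0.10, 0.02, 0.24, 0.14, 0.04.
Standardized rate: 0.4600×92.430 + 0.1000×92.425 + 0.0200×62.764 + 0.2400×58.838 + 0.1400×36.978 + 0.0400×18.565 = 73.0563 per 1,000.

73.06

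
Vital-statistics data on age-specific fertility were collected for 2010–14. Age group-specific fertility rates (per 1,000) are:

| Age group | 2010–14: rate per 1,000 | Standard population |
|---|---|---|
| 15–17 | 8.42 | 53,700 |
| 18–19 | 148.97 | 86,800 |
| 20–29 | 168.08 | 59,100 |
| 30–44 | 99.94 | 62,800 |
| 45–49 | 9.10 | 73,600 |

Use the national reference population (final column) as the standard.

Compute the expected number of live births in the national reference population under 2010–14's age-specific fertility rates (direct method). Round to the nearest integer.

Expected live births = Σ (standard pop × age-specific rate ÷ 1,000)
= 53,700×8.42/1,000 + 86,800×148.97/1,000 + 59,100×168.08/1,000 + 62,800×99.94/1,000 + 73,600×9.10/1,000
= 452.15 + 12930.60 + 9933.53 + 6276.23 + 669.76 = 30262.27.

30262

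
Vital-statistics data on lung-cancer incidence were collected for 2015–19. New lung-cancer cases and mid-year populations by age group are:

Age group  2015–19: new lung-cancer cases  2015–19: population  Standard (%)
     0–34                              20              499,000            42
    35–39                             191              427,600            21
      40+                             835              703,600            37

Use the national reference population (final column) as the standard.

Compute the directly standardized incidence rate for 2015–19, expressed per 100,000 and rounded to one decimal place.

Age-specific rates per 100,000 for 2015–19: 4.01, 44.67, 118.68.
Standard weights: 0.42, 0.21, 0.37.
Standardized rate: 0.4200×4.01 + 0.2100×44.67 + 0.3700×118.68 = 54.9735 per 100,000.

55.0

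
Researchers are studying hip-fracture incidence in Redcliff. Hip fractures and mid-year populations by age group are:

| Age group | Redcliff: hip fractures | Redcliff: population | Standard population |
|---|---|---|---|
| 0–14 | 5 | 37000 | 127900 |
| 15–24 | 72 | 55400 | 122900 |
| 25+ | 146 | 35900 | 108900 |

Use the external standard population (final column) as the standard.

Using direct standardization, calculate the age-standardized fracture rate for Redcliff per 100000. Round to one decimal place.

Age-specific rates per 100000 for Redcliff: 13.51, 129.96, 406.69.
Standard total = 359700; weights = 0.3556, 0.3417, 0.3028.
Standardized rate: 0.3556×13.51 + 0.3417×129.96 + 0.3028×406.69 = 172.3352 per 100000.

172.3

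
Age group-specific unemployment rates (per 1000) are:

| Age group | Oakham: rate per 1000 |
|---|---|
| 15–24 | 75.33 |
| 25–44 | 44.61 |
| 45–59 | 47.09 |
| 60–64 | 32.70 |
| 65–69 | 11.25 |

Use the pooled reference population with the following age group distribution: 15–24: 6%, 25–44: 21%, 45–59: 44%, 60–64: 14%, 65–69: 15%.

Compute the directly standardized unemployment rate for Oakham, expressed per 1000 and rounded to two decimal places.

Standard weights: 0.06, 0.21, 0.44, 0.14, 0.15.
Standardized rate: 0.0600×75.33 + 0.2100×44.61 + 0.4400×47.09 + 0.1400×32.70 + 0.1500×11.25 = 40.8730 per 1000.

40.87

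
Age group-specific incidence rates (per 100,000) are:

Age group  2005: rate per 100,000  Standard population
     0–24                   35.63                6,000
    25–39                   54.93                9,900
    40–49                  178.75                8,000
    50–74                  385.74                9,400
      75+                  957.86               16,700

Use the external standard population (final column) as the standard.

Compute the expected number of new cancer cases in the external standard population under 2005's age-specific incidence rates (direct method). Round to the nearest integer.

Expected new cancer cases = Σ (standard pop × age-specific rate ÷ 100,000)
= 6,000×35.63/100,000 + 9,900×54.93/100,000 + 8,000×178.75/100,000 + 9,400×385.74/100,000 + 16,700×957.86/100,000
= 2.14 + 5.44 + 14.30 + 36.26 + 159.96 = 218.10.

218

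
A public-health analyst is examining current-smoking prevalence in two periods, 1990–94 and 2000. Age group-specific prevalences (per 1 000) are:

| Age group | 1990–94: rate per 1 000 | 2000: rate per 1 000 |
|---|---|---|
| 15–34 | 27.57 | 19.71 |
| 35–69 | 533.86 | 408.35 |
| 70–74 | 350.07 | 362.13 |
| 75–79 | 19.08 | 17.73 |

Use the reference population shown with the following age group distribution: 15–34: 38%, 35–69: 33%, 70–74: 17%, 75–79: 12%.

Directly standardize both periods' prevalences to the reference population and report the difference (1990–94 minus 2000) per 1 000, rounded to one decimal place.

Standard weights: 0.38, 0.33, 0.17, 0.12.
1990–94: 0.3800×27.57 + 0.3300×533.86 + 0.1700×350.07 + 0.1200×19.08 = 248.4519 per 1 000.
2000: 0.3800×19.71 + 0.3300×408.35 + 0.1700×362.13 + 0.1200×17.73 = 205.9350 per 1 000.
Difference = 248.4519 − 205.9350 = 42.5169.

42.5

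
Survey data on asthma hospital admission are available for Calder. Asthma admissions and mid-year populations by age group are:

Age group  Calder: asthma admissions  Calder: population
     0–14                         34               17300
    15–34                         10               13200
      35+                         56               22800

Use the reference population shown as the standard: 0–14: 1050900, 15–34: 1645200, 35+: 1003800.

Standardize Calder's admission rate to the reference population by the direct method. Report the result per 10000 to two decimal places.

15.61

Age-specific rates per 10000 for Calder: 19.65, 7.58, 24.56.
Standard total = 3699900; weights = 0.2840, 0.4447, 0.2713.
Standardized rate: 0.2840×19.65 + 0.4447×7.58 + 0.2713×24.56 = 15.6144 per 10000.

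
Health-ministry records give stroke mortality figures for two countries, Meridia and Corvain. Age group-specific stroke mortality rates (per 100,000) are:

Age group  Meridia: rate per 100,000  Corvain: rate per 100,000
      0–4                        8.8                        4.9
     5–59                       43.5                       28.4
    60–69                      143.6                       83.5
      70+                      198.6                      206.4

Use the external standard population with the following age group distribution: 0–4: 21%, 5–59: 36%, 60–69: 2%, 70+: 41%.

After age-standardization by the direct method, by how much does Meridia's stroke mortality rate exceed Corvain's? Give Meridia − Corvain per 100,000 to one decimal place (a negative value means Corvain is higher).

4.3

Standard weights: 0.21, 0.36, 0.02, 0.41.
Meridia: 0.2100×8.8 + 0.3600×43.5 + 0.0200×143.6 + 0.4100×198.6 = 101.8060 per 100,000.
Corvain: 0.2100×4.9 + 0.3600×28.4 + 0.0200×83.5 + 0.4100×206.4 = 97.5470 per 100,000.
Difference = 101.8060 − 97.5470 = 4.2590.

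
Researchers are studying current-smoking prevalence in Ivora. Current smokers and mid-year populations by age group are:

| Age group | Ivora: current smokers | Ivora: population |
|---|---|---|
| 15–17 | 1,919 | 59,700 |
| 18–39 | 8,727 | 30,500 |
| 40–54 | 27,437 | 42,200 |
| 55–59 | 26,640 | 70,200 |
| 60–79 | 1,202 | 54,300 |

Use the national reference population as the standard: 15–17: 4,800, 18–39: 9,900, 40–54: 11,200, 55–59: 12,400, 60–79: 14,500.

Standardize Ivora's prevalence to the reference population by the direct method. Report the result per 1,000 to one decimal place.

289.7

Age-specific rates per 1,000 for Ivora: 32.144, 286.131, 650.166, 379.487, 22.136.
Standard total = 52,800; weights = 0.0909, 0.1875, 0.2121, 0.2348, 0.2746.
Standardized rate: 0.0909×32.144 + 0.1875×286.131 + 0.2121×650.166 + 0.2348×379.487 + 0.2746×22.136 = 289.6868 per 1,000.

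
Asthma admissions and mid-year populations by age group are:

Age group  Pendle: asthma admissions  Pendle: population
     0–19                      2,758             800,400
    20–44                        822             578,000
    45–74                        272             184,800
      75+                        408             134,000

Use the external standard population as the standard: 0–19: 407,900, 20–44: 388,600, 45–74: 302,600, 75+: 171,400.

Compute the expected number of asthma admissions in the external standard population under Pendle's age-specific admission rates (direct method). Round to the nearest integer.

Age-specific rates per 10,000 for Pendle: 34.46, 14.22, 14.72, 30.45.
Expected asthma admissions = Σ (standard pop × age-specific rate ÷ 10,000)
= 407,900×34.46/10,000 + 388,600×14.22/10,000 + 302,600×14.72/10,000 + 171,400×30.45/10,000
= 1405.53 + 552.65 + 445.39 + 521.87 = 2925.44.

2925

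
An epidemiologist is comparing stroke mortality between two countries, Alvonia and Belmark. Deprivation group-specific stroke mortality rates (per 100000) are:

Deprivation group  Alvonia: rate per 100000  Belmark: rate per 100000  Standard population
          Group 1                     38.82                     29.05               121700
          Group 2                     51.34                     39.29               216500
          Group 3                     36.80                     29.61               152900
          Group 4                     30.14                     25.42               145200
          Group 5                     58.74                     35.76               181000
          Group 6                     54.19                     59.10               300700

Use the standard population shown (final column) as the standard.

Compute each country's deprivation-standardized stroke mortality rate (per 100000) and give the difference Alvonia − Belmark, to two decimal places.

Standard total = 1118000; weights = 0.1089, 0.1936, 0.1368, 0.1299, 0.1619, 0.2690.
Alvonia: 0.1089×38.82 + 0.1936×51.34 + 0.1368×36.80 + 0.1299×30.14 + 0.1619×58.74 + 0.2690×54.19 = 47.1998 per 100000.
Belmark: 0.1089×29.05 + 0.1936×39.29 + 0.1368×29.61 + 0.1299×25.42 + 0.1619×35.76 + 0.2690×59.10 = 39.8068 per 100000.
Difference = 47.1998 − 39.8068 = 7.3931.

7.39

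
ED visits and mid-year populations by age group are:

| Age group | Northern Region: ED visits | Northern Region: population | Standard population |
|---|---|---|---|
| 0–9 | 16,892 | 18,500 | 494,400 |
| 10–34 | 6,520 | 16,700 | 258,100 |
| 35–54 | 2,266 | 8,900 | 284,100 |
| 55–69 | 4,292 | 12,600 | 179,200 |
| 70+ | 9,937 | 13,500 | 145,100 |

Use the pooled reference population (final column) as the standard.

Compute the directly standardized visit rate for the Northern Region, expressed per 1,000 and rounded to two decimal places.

Age-specific rates per 1,000 for the Northern Region: 913.081, 390.419, 254.607, 340.635, 736.074.
Standard total = 1,360,900; weights = 0.3633, 0.1897, 0.2088, 0.1317, 0.1066.
Standardized rate: 0.3633×913.081 + 0.1897×390.419 + 0.2088×254.607 + 0.1317×340.635 + 0.1066×736.074 = 582.2429 per 1,000.

582.24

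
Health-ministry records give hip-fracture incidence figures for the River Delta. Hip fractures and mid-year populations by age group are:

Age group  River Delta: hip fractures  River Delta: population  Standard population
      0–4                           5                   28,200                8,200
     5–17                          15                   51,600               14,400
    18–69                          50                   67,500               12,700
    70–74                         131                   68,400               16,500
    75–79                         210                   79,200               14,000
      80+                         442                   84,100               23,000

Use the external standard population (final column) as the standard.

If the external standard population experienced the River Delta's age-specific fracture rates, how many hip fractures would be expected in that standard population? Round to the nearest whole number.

Age-specific rates per 100,000 for the River Delta: 17.73, 29.07, 74.07, 191.52, 265.15, 525.56.
Expected hip fractures = Σ (standard pop × age-specific rate ÷ 100,000)
= 8,200×17.73/100,000 + 14,400×29.07/100,000 + 12,700×74.07/100,000 + 16,500×191.52/100,000 + 14,000×265.15/100,000 + 23,000×525.56/100,000
= 1.45 + 4.19 + 9.41 + 31.60 + 37.12 + 120.88 = 204.65.

205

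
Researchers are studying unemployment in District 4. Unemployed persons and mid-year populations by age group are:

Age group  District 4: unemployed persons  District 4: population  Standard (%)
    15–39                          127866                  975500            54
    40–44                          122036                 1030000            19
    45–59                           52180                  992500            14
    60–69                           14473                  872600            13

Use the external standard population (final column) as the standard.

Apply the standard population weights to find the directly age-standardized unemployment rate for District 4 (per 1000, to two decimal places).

Age-specific rates per 1000 for District 4: 131.077, 118.482, 52.574, 16.586.
Standard weights: 0.54, 0.19, 0.14, 0.13.
Standardized rate: 0.5400×131.077 + 0.1900×118.482 + 0.1400×52.574 + 0.1300×16.586 = 102.8099 per 1000.

102.81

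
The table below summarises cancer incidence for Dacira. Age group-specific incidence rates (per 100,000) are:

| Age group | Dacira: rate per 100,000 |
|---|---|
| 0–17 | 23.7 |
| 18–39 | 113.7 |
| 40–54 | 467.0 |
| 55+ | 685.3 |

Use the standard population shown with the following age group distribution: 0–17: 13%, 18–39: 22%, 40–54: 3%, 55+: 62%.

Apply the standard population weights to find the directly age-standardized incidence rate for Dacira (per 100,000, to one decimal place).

Standard weights: 0.13, 0.22, 0.03, 0.62.
Standardized rate: 0.1300×23.7 + 0.2200×113.7 + 0.0300×467.0 + 0.6200×685.3 = 466.9910 per 100,000.

467.0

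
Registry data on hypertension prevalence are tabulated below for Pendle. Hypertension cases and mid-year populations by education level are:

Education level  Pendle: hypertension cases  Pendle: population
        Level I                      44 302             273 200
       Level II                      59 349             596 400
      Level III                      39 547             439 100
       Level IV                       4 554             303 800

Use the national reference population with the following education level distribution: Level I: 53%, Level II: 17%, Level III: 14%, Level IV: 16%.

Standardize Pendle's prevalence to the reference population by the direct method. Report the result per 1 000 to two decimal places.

Education-specific rates per 1 000 for Pendle: 162.160, 99.512, 90.064, 14.990.
Standard weights: 0.53, 0.17, 0.14, 0.16.
Standardized rate: 0.5300×162.160 + 0.1700×99.512 + 0.1400×90.064 + 0.1600×14.990 = 117.8690 per 1 000.

117.87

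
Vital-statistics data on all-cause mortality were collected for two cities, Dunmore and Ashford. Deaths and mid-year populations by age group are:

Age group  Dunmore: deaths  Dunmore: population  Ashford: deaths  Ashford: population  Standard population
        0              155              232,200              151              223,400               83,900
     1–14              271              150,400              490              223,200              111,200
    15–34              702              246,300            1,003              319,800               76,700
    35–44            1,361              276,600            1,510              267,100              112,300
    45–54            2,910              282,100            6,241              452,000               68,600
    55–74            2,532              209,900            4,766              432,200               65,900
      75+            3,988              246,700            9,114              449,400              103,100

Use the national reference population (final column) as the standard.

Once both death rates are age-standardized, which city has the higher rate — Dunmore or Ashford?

Age-specific rates per 1,000 for Dunmore: 0.668, 1.802, 2.850, 4.920, 10.315, 12.063, 16.165.
For Ashford: 0.676, 2.195, 3.136, 5.653, 13.808, 11.027, 20.280.
Standard total = 621,700; weights = 0.1350, 0.1789, 0.1234, 0.1806, 0.1103, 0.1060, 0.1658.
Dunmore: 0.1350×0.668 + 0.1789×1.802 + 0.1234×2.850 + 0.1806×4.920 + 0.1103×10.315 + 0.1060×12.063 + 0.1658×16.165 = 6.7505 per 1,000.
Ashford: 0.1350×0.676 + 0.1789×2.195 + 0.1234×3.136 + 0.1806×5.653 + 0.1103×13.808 + 0.1060×11.027 + 0.1658×20.280 = 7.9477 per 1,000.

Ashford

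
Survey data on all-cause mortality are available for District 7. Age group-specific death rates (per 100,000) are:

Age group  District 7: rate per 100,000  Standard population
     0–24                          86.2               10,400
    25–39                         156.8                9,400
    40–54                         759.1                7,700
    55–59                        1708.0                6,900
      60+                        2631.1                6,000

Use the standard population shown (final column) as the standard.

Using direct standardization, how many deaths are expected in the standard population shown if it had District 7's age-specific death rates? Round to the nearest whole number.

358

Expected deaths = Σ (standard pop × age-specific rate ÷ 100,000)
= 10,400×86.2/100,000 + 9,400×156.8/100,000 + 7,700×759.1/100,000 + 6,900×1708.0/100,000 + 6,000×2631.1/100,000
= 8.96 + 14.74 + 58.45 + 117.85 + 157.87 = 357.87.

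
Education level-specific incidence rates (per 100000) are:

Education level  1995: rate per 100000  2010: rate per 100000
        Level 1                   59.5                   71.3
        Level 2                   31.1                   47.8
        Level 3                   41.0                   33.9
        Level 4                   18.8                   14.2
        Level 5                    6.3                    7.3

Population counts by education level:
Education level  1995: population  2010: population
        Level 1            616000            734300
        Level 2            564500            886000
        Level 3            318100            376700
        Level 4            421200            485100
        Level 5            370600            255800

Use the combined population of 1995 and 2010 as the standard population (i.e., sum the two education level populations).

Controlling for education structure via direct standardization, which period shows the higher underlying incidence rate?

2010

Combined standard total = 5028300; weights = 0.2685, 0.2885, 0.1382, 0.1802, 0.1246.
1995: 0.2685×59.5 + 0.2885×31.1 + 0.1382×41.0 + 0.1802×18.8 + 0.1246×6.3 = 34.7881 per 100000.
2010: 0.2685×71.3 + 0.2885×47.8 + 0.1382×33.9 + 0.1802×14.2 + 0.1246×7.3 = 41.0887 per 100000.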